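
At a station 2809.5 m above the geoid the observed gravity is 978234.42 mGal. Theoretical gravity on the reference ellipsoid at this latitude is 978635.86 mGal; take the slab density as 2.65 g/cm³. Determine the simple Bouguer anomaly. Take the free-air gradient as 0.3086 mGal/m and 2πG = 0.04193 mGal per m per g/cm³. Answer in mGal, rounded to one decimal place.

153.4

Free-air correction = 0.3086 × 2809.5 = 867.01 mGal
Free-air anomaly = 978234.42 − 978635.86 + (867.01) = 465.57 mGal
Bouguer slab correction = 0.04193 × 2.65 × 2809.5 = 312.18 mGal
Simple Bouguer anomaly = 465.57 − (312.18) = 153.39 mGal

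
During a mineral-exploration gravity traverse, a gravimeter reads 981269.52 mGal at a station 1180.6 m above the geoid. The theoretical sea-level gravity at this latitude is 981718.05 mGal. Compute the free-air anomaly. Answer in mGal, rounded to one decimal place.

-84.2

Free-air correction = 0.3086 × 1180.6 = 364.33 mGal
Free-air anomaly = 981269.52 − 981718.05 + (364.33) = -84.20 mGal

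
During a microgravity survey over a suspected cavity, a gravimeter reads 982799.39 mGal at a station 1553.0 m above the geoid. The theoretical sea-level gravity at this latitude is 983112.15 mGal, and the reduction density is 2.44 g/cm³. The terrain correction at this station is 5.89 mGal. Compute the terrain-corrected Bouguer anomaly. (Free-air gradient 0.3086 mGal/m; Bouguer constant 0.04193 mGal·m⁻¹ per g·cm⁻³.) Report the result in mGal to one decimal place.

13.5

Free-air correction = 0.3086 × 1553.0 = 479.26 mGal
Free-air anomaly = 982799.39 − 983112.15 + (479.26) = 166.50 mGal
Bouguer slab correction = 0.04193 × 2.44 × 1553.0 = 158.89 mGal
Simple Bouguer anomaly = 166.50 − (158.89) = 7.61 mGal
Complete Bouguer anomaly = 7.61 + 5.89 = 13.50 mGal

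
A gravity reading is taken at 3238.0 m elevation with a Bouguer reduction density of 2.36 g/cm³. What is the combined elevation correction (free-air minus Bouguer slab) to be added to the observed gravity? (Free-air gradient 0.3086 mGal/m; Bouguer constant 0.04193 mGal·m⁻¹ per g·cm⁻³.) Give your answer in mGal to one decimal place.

678.8

Combined gradient = 0.3086 − 0.04193 × 2.36 = 0.2096452 mGal/m
Combined elevation correction = 0.2096452 × 3238.0 = 678.8 mGal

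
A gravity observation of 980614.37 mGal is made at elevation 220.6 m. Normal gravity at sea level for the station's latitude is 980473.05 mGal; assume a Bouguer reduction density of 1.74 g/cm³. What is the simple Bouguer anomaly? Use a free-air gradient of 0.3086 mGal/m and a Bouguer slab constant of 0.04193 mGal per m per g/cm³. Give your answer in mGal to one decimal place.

Free-air correction = 0.3086 × 220.6 = 68.08 mGal
Free-air anomaly = 980614.37 − 980473.05 + (68.08) = 209.40 mGal
Bouguer slab correction = 0.04193 × 1.74 × 220.6 = 16.09 mGal
Simple Bouguer anomaly = 209.40 − (16.09) = 193.31 mGal

193.3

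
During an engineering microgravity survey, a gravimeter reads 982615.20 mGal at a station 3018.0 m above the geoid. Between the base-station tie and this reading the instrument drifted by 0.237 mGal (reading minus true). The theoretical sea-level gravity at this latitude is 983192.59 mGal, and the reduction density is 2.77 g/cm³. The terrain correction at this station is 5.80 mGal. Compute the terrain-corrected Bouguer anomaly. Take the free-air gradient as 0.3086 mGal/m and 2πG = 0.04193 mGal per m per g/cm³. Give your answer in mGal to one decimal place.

Drift-corrected reading = 982615.20 − (0.237) = 982614.963 mGal
Free-air correction = 0.3086 × 3018.0 = 931.35 mGal
Free-air anomaly = 982614.963 − 983192.59 + (931.35) = 353.723 mGal
Bouguer slab correction = 0.04193 × 2.77 × 3018.0 = 350.53 mGal
Simple Bouguer anomaly = 353.723 − (350.53) = 3.193 mGal
Complete Bouguer anomaly = 3.193 + 5.80 = 8.993 mGal

9.0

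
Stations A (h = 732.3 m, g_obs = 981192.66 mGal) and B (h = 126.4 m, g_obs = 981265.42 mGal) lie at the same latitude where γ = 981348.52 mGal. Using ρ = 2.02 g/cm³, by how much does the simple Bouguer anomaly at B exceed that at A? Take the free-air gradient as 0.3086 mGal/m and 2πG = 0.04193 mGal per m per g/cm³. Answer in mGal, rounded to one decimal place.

-62.9

Δg_SB(A) = 981192.66 − 981348.52 + 0.3086×732.3 − 0.04193×2.02×732.3 = 8.10 mGal
Δg_SB(B) = 981265.42 − 981348.52 + 0.3086×126.4 − 0.04193×2.02×126.4 = -54.80 mGal
Difference = -54.80 − (8.10) = -62.90 mGal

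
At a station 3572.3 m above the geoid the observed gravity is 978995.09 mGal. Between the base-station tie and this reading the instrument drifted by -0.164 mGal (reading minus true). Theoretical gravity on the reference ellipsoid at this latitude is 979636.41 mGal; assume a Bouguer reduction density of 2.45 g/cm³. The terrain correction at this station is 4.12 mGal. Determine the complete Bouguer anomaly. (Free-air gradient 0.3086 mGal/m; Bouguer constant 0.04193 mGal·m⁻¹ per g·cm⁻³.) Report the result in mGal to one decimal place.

Drift-corrected reading = 978995.09 − (-0.164) = 978995.254 mGal
Free-air correction = 0.3086 × 3572.3 = 1102.41 mGal
Free-air anomaly = 978995.254 − 979636.41 + (1102.41) = 461.254 mGal
Bouguer slab correction = 0.04193 × 2.45 × 3572.3 = 366.98 mGal
Simple Bouguer anomaly = 461.254 − (366.98) = 94.274 mGal
Complete Bouguer anomaly = 94.274 + 4.12 = 98.394 mGal

98.4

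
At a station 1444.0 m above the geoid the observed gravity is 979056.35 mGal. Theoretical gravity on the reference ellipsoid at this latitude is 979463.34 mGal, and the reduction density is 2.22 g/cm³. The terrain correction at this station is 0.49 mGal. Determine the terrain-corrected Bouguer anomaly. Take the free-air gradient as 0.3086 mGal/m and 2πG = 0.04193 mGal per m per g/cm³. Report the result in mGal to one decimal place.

-95.3

Free-air correction = 0.3086 × 1444.0 = 445.62 mGal
Free-air anomaly = 979056.35 − 979463.34 + (445.62) = 38.63 mGal
Bouguer slab correction = 0.04193 × 2.22 × 1444.0 = 134.41 mGal
Simple Bouguer anomaly = 38.63 − (134.41) = -95.78 mGal
Complete Bouguer anomaly = -95.78 + 0.49 = -95.29 mGal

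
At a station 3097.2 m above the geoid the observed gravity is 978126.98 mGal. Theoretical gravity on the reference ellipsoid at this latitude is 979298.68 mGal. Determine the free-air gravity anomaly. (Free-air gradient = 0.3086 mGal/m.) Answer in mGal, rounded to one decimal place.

Free-air correction = 0.3086 × 3097.2 = 955.80 mGal
Free-air anomaly = 978126.98 − 979298.68 + (955.80) = -215.90 mGal

-215.9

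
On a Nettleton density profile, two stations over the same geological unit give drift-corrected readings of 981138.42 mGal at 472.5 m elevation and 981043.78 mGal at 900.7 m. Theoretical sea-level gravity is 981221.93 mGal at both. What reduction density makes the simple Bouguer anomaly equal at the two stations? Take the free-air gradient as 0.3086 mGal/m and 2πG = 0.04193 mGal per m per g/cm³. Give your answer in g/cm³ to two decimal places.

2.09

Δg_obs = 981043.78 − 981138.42 = -94.64 mGal over Δh = 900.7 − 472.5 = 428.2 m
Equal Bouguer anomalies ⇒ Δg_obs + (0.3086 − 0.04193ρ)·Δh = 0
0.3086 − 0.04193ρ = −Δg_obs/Δh = 0.22102
ρ = (0.3086 − 0.22102) / 0.04193 = 2.09 g/cm³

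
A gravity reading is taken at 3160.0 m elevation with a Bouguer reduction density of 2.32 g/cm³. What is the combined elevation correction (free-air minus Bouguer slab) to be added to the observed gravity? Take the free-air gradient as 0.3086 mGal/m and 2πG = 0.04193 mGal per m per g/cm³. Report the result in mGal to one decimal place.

667.8

Combined gradient = 0.3086 − 0.04193 × 2.32 = 0.2113224 mGal/m
Combined elevation correction = 0.2113224 × 3160.0 = 667.8 mGal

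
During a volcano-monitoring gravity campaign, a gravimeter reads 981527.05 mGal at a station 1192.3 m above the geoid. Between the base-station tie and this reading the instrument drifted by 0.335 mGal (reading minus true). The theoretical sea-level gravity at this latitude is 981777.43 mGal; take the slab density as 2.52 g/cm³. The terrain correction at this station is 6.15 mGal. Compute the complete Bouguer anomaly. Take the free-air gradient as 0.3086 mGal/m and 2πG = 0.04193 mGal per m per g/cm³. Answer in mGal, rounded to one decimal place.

Drift-corrected reading = 981527.05 − (0.335) = 981526.715 mGal
Free-air correction = 0.3086 × 1192.3 = 367.94 mGal
Free-air anomaly = 981526.715 − 981777.43 + (367.94) = 117.225 mGal
Bouguer slab correction = 0.04193 × 2.52 × 1192.3 = 125.98 mGal
Simple Bouguer anomaly = 117.225 − (125.98) = -8.755 mGal
Complete Bouguer anomaly = -8.755 + 6.15 = -2.605 mGal

-2.6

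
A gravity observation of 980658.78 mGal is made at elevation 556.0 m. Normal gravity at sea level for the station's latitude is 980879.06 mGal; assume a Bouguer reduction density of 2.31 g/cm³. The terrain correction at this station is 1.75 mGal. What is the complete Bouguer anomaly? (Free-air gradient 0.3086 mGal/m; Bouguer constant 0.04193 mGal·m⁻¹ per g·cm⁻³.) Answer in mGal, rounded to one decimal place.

Free-air correction = 0.3086 × 556.0 = 171.58 mGal
Free-air anomaly = 980658.78 − 980879.06 + (171.58) = -48.70 mGal
Bouguer slab correction = 0.04193 × 2.31 × 556.0 = 53.85 mGal
Simple Bouguer anomaly = -48.70 − (53.85) = -102.55 mGal
Complete Bouguer anomaly = -102.55 + 1.75 = -100.80 mGal

-100.8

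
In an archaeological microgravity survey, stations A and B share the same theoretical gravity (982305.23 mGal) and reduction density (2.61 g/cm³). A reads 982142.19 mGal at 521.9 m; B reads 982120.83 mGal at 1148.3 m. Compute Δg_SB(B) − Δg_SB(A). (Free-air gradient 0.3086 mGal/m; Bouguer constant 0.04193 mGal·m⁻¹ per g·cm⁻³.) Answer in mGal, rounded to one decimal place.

Δg_SB(A) = 982142.19 − 982305.23 + 0.3086×521.9 − 0.04193×2.61×521.9 = -59.10 mGal
Δg_SB(B) = 982120.83 − 982305.23 + 0.3086×1148.3 − 0.04193×2.61×1148.3 = 44.30 mGal
Difference = 44.30 − (-59.10) = 103.40 mGal

103.4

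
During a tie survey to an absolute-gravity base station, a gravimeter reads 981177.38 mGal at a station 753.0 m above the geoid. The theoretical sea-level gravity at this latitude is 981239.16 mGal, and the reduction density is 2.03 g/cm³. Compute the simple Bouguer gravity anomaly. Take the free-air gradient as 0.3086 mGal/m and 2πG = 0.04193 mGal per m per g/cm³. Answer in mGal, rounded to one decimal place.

106.5

Free-air correction = 0.3086 × 753.0 = 232.38 mGal
Free-air anomaly = 981177.38 − 981239.16 + (232.38) = 170.60 mGal
Bouguer slab correction = 0.04193 × 2.03 × 753.0 = 64.09 mGal
Simple Bouguer anomaly = 170.60 − (64.09) = 106.51 mGal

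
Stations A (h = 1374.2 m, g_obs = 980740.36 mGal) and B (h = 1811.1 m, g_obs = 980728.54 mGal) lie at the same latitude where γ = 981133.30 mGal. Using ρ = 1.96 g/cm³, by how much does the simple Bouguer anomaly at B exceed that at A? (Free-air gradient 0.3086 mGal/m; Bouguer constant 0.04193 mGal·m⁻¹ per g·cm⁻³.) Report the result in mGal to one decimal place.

87.1

Δg_SB(A) = 980740.36 − 981133.30 + 0.3086×1374.2 − 0.04193×1.96×1374.2 = -81.80 mGal
Δg_SB(B) = 980728.54 − 981133.30 + 0.3086×1811.1 − 0.04193×1.96×1811.1 = 5.30 mGal
Difference = 5.30 − (-81.80) = 87.10 mGal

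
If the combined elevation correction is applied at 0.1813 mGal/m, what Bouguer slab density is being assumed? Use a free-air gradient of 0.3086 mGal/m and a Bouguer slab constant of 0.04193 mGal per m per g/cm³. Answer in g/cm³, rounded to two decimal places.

3.04

0.1813 = 0.3086 − 0.04193 × ρ
ρ = (0.3086 − 0.1813) / 0.04193 = 3.04 g/cm³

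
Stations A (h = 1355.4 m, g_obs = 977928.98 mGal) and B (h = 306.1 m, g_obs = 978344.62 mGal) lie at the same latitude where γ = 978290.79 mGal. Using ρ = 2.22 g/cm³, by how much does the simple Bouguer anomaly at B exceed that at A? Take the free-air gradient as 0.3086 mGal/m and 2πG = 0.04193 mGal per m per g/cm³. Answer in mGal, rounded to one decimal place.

Δg_SB(A) = 977928.98 − 978290.79 + 0.3086×1355.4 − 0.04193×2.22×1355.4 = -69.70 mGal
Δg_SB(B) = 978344.62 − 978290.79 + 0.3086×306.1 − 0.04193×2.22×306.1 = 119.80 mGal
Difference = 119.80 − (-69.70) = 189.50 mGal

189.5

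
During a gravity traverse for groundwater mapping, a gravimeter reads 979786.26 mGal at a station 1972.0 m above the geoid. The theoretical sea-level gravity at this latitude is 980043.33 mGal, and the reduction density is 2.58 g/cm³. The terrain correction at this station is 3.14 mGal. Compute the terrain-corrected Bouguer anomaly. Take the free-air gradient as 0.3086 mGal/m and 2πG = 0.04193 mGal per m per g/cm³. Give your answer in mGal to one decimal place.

Free-air correction = 0.3086 × 1972.0 = 608.56 mGal
Free-air anomaly = 979786.26 − 980043.33 + (608.56) = 351.49 mGal
Bouguer slab correction = 0.04193 × 2.58 × 1972.0 = 213.33 mGal
Simple Bouguer anomaly = 351.49 − (213.33) = 138.16 mGal
Complete Bouguer anomaly = 138.16 + 3.14 = 141.30 mGal

141.3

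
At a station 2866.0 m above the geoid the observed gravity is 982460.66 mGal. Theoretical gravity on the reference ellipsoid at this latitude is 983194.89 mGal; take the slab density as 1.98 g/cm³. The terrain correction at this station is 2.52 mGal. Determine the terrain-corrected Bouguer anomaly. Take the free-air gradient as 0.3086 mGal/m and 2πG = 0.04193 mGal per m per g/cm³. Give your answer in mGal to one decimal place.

-85.2

Free-air correction = 0.3086 × 2866.0 = 884.45 mGal
Free-air anomaly = 982460.66 − 983194.89 + (884.45) = 150.22 mGal
Bouguer slab correction = 0.04193 × 1.98 × 2866.0 = 237.94 mGal
Simple Bouguer anomaly = 150.22 − (237.94) = -87.72 mGal
Complete Bouguer anomaly = -87.72 + 2.52 = -85.20 mGal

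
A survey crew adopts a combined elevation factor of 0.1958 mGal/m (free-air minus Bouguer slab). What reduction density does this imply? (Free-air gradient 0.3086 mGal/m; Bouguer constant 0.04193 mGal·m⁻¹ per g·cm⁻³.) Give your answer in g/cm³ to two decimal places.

2.69

0.1958 = 0.3086 − 0.04193 × ρ
ρ = (0.3086 − 0.1958) / 0.04193 = 2.69 g/cm³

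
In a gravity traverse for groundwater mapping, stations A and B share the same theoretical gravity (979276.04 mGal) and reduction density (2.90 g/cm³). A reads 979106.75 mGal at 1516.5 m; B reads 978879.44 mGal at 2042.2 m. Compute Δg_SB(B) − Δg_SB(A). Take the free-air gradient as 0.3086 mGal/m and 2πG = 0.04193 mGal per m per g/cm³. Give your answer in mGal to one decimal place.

-129.0

Δg_SB(A) = 979106.75 − 979276.04 + 0.3086×1516.5 − 0.04193×2.90×1516.5 = 114.30 mGal
Δg_SB(B) = 978879.44 − 979276.04 + 0.3086×2042.2 − 0.04193×2.90×2042.2 = -14.70 mGal
Difference = -14.70 − (114.30) = -129.00 mGal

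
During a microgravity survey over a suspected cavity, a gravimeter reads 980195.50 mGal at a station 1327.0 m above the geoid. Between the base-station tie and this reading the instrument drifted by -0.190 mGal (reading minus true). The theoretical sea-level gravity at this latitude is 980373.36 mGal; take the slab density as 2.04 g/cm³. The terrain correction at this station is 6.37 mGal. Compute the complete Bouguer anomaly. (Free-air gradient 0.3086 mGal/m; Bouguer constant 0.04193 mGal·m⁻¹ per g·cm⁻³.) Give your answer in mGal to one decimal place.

124.7

Drift-corrected reading = 980195.50 − (-0.190) = 980195.690 mGal
Free-air correction = 0.3086 × 1327.0 = 409.51 mGal
Free-air anomaly = 980195.690 − 980373.36 + (409.51) = 231.840 mGal
Bouguer slab correction = 0.04193 × 2.04 × 1327.0 = 113.51 mGal
Simple Bouguer anomaly = 231.840 − (113.51) = 118.330 mGal
Complete Bouguer anomaly = 118.330 + 6.37 = 124.700 mGal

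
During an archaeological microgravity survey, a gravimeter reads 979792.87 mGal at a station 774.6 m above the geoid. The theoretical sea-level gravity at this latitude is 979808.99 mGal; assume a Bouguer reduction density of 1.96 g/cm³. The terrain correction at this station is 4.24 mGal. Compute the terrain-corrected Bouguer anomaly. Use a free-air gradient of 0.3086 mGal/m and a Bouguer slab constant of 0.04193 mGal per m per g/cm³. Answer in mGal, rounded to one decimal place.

Free-air correction = 0.3086 × 774.6 = 239.04 mGal
Free-air anomaly = 979792.87 − 979808.99 + (239.04) = 222.92 mGal
Bouguer slab correction = 0.04193 × 1.96 × 774.6 = 63.66 mGal
Simple Bouguer anomaly = 222.92 − (63.66) = 159.26 mGal
Complete Bouguer anomaly = 159.26 + 4.24 = 163.50 mGal

163.5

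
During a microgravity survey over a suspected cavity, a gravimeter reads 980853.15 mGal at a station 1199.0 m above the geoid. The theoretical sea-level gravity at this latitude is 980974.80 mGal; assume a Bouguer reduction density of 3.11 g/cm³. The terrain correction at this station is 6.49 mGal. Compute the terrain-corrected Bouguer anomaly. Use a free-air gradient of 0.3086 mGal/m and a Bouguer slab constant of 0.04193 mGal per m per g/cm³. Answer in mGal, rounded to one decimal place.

Free-air correction = 0.3086 × 1199.0 = 370.01 mGal
Free-air anomaly = 980853.15 − 980974.80 + (370.01) = 248.36 mGal
Bouguer slab correction = 0.04193 × 3.11 × 1199.0 = 156.35 mGal
Simple Bouguer anomaly = 248.36 − (156.35) = 92.01 mGal
Complete Bouguer anomaly = 92.01 + 6.49 = 98.50 mGal

98.5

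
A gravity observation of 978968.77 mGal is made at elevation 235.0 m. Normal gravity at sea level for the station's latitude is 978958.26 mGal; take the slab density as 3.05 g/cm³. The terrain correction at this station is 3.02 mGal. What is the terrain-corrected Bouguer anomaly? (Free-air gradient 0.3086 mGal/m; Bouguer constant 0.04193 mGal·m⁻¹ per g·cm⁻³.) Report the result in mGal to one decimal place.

Free-air correction = 0.3086 × 235.0 = 72.52 mGal
Free-air anomaly = 978968.77 − 978958.26 + (72.52) = 83.03 mGal
Bouguer slab correction = 0.04193 × 3.05 × 235.0 = 30.05 mGal
Simple Bouguer anomaly = 83.03 − (30.05) = 52.98 mGal
Complete Bouguer anomaly = 52.98 + 3.02 = 56.00 mGal

56.0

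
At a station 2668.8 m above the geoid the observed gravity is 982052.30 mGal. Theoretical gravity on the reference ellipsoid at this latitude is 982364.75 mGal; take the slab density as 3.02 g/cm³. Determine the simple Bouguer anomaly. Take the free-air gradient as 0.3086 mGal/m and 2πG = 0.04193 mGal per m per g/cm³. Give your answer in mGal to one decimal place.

Free-air correction = 0.3086 × 2668.8 = 823.59 mGal
Free-air anomaly = 982052.30 − 982364.75 + (823.59) = 511.14 mGal
Bouguer slab correction = 0.04193 × 3.02 × 2668.8 = 337.95 mGal
Simple Bouguer anomaly = 511.14 − (337.95) = 173.19 mGal

173.2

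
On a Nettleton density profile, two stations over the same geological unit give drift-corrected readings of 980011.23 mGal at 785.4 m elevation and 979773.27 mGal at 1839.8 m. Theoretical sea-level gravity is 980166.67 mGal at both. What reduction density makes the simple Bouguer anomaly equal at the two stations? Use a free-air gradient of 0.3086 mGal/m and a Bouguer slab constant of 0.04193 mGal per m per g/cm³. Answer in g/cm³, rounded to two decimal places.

Δg_obs = 979773.27 − 980011.23 = -237.96 mGal over Δh = 1839.8 − 785.4 = 1054.4 m
Equal Bouguer anomalies ⇒ Δg_obs + (0.3086 − 0.04193ρ)·Δh = 0
0.3086 − 0.04193ρ = −Δg_obs/Δh = 0.22568
ρ = (0.3086 − 0.22568) / 0.04193 = 1.98 g/cm³

1.98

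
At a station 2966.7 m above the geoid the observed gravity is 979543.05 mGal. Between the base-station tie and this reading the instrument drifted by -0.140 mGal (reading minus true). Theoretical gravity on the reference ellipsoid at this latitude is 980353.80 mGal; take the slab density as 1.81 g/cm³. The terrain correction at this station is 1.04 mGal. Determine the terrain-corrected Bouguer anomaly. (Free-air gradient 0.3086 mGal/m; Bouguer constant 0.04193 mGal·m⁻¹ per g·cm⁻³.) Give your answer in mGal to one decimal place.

-119.2

Drift-corrected reading = 979543.05 − (-0.140) = 979543.190 mGal
Free-air correction = 0.3086 × 2966.7 = 915.52 mGal
Free-air anomaly = 979543.190 − 980353.80 + (915.52) = 104.910 mGal
Bouguer slab correction = 0.04193 × 1.81 × 2966.7 = 225.15 mGal
Simple Bouguer anomaly = 104.910 − (225.15) = -120.240 mGal
Complete Bouguer anomaly = -120.240 + 1.04 = -119.200 mGal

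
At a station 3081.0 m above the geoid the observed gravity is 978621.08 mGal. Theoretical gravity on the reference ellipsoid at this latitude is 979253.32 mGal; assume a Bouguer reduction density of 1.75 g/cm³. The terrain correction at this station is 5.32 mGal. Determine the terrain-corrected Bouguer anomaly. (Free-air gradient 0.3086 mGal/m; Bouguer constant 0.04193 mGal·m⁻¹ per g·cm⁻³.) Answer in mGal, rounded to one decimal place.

97.8

Free-air correction = 0.3086 × 3081.0 = 950.80 mGal
Free-air anomaly = 978621.08 − 979253.32 + (950.80) = 318.56 mGal
Bouguer slab correction = 0.04193 × 1.75 × 3081.0 = 226.08 mGal
Simple Bouguer anomaly = 318.56 − (226.08) = 92.48 mGal
Complete Bouguer anomaly = 92.48 + 5.32 = 97.80 mGal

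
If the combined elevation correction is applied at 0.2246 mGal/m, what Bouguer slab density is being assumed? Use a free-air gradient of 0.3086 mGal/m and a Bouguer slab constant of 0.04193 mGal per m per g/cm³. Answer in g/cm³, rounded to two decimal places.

0.2246 = 0.3086 − 0.04193 × ρ
ρ = (0.3086 − 0.2246) / 0.04193 = 2.00 g/cm³

2.00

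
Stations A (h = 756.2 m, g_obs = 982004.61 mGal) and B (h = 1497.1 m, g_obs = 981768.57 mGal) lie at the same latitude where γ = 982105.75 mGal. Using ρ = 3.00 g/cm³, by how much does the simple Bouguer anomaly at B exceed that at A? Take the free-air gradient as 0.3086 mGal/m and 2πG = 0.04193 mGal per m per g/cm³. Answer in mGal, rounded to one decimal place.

Δg_SB(A) = 982004.61 − 982105.75 + 0.3086×756.2 − 0.04193×3.00×756.2 = 37.10 mGal
Δg_SB(B) = 981768.57 − 982105.75 + 0.3086×1497.1 − 0.04193×3.00×1497.1 = -63.50 mGal
Difference = -63.50 − (37.10) = -100.60 mGal

-100.6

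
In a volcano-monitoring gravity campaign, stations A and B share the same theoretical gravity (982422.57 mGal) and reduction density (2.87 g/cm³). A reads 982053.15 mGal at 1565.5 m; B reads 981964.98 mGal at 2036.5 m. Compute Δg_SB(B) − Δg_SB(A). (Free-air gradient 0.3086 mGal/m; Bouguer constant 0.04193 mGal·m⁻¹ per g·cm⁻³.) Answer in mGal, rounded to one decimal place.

Δg_SB(A) = 982053.15 − 982422.57 + 0.3086×1565.5 − 0.04193×2.87×1565.5 = -74.70 mGal
Δg_SB(B) = 981964.98 − 982422.57 + 0.3086×2036.5 − 0.04193×2.87×2036.5 = -74.20 mGal
Difference = -74.20 − (-74.70) = 0.50 mGal

0.5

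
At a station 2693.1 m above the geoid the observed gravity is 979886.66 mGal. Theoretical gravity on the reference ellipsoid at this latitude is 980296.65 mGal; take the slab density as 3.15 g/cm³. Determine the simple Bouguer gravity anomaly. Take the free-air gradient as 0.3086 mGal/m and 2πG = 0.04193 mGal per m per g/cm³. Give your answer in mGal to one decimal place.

Free-air correction = 0.3086 × 2693.1 = 831.09 mGal
Free-air anomaly = 979886.66 − 980296.65 + (831.09) = 421.10 mGal
Bouguer slab correction = 0.04193 × 3.15 × 2693.1 = 355.70 mGal
Simple Bouguer anomaly = 421.10 − (355.70) = 65.40 mGal

65.4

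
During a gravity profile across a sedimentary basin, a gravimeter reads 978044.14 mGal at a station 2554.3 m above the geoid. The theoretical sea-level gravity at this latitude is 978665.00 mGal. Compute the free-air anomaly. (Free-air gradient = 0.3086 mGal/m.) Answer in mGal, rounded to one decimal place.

Free-air correction = 0.3086 × 2554.3 = 788.26 mGal
Free-air anomaly = 978044.14 − 978665.00 + (788.26) = 167.40 mGal

167.4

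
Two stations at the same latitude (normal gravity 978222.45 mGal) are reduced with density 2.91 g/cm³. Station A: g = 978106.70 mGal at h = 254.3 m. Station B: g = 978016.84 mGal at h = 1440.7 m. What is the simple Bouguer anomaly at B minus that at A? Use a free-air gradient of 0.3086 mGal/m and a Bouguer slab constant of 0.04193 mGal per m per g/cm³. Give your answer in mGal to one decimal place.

Δg_SB(A) = 978106.70 − 978222.45 + 0.3086×254.3 − 0.04193×2.91×254.3 = -68.30 mGal
Δg_SB(B) = 978016.84 − 978222.45 + 0.3086×1440.7 − 0.04193×2.91×1440.7 = 63.20 mGal
Difference = 63.20 − (-68.30) = 131.50 mGal

131.5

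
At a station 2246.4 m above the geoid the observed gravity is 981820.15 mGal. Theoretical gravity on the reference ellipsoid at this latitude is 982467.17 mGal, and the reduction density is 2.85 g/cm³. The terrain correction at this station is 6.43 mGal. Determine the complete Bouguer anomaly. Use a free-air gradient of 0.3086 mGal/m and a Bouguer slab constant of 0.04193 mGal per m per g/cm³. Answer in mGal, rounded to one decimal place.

Free-air correction = 0.3086 × 2246.4 = 693.24 mGal
Free-air anomaly = 981820.15 − 982467.17 + (693.24) = 46.22 mGal
Bouguer slab correction = 0.04193 × 2.85 × 2246.4 = 268.45 mGal
Simple Bouguer anomaly = 46.22 − (268.45) = -222.23 mGal
Complete Bouguer anomaly = -222.23 + 6.43 = -215.80 mGal

-215.8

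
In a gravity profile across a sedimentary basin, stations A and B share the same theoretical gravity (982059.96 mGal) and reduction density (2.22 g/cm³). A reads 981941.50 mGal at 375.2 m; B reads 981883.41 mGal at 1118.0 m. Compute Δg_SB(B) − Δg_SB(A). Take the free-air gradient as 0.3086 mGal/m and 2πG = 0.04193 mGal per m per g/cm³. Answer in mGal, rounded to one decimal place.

Δg_SB(A) = 981941.50 − 982059.96 + 0.3086×375.2 − 0.04193×2.22×375.2 = -37.60 mGal
Δg_SB(B) = 981883.41 − 982059.96 + 0.3086×1118.0 − 0.04193×2.22×1118.0 = 64.40 mGal
Difference = 64.40 − (-37.60) = 102.00 mGal

102.0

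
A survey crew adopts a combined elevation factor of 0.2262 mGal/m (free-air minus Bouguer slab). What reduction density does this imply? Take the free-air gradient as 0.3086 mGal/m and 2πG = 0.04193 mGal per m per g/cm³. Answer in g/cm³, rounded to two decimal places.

1.97

0.2262 = 0.3086 − 0.04193 × ρ
ρ = (0.3086 − 0.2262) / 0.04193 = 1.97 g/cm³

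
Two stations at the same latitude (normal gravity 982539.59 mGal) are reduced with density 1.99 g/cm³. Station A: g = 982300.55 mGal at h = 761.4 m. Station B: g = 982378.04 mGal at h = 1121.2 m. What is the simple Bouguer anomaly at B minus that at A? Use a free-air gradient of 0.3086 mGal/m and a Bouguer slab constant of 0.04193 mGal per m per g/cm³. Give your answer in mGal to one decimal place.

Δg_SB(A) = 982300.55 − 982539.59 + 0.3086×761.4 − 0.04193×1.99×761.4 = -67.60 mGal
Δg_SB(B) = 982378.04 − 982539.59 + 0.3086×1121.2 − 0.04193×1.99×1121.2 = 90.90 mGal
Difference = 90.90 − (-67.60) = 158.50 mGal

158.5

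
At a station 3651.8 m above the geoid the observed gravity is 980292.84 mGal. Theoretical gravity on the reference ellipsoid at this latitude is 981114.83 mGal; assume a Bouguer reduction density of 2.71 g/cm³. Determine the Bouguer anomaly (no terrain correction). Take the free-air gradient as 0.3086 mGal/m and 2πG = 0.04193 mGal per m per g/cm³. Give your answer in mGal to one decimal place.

Free-air correction = 0.3086 × 3651.8 = 1126.95 mGal
Free-air anomaly = 980292.84 − 981114.83 + (1126.95) = 304.96 mGal
Bouguer slab correction = 0.04193 × 2.71 × 3651.8 = 414.96 mGal
Simple Bouguer anomaly = 304.96 − (414.96) = -110.00 mGal

-110.0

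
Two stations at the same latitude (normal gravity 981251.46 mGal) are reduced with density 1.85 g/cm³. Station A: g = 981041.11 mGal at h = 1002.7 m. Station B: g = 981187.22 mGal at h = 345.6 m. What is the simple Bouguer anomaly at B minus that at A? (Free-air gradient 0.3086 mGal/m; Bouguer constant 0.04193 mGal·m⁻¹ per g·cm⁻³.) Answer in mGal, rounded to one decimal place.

Δg_SB(A) = 981041.11 − 981251.46 + 0.3086×1002.7 − 0.04193×1.85×1002.7 = 21.30 mGal
Δg_SB(B) = 981187.22 − 981251.46 + 0.3086×345.6 − 0.04193×1.85×345.6 = 15.60 mGal
Difference = 15.60 − (21.30) = -5.70 mGal

-5.7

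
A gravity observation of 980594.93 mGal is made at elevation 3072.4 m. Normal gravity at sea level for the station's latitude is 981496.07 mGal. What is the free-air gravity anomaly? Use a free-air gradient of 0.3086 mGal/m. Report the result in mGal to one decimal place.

Free-air correction = 0.3086 × 3072.4 = 948.14 mGal
Free-air anomaly = 980594.93 − 981496.07 + (948.14) = 47.00 mGal

47.0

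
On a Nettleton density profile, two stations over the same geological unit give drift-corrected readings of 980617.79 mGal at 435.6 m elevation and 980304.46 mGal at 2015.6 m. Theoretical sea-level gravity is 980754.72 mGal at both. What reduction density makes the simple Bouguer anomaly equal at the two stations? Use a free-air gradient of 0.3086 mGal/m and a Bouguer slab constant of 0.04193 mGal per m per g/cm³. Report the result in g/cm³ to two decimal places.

2.63

Δg_obs = 980304.46 − 980617.79 = -313.33 mGal over Δh = 2015.6 − 435.6 = 1580.0 m
Equal Bouguer anomalies ⇒ Δg_obs + (0.3086 − 0.04193ρ)·Δh = 0
0.3086 − 0.04193ρ = −Δg_obs/Δh = 0.19831
ρ = (0.3086 − 0.19831) / 0.04193 = 2.63 g/cm³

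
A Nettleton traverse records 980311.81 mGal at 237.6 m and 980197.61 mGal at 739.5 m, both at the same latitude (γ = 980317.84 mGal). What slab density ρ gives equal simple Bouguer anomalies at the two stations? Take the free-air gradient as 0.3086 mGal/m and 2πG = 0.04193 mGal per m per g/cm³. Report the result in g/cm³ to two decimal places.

1.93

Δg_obs = 980197.61 − 980311.81 = -114.20 mGal over Δh = 739.5 − 237.6 = 501.9 m
Equal Bouguer anomalies ⇒ Δg_obs + (0.3086 − 0.04193ρ)·Δh = 0
0.3086 − 0.04193ρ = −Δg_obs/Δh = 0.22754
ρ = (0.3086 − 0.22754) / 0.04193 = 1.93 g/cm³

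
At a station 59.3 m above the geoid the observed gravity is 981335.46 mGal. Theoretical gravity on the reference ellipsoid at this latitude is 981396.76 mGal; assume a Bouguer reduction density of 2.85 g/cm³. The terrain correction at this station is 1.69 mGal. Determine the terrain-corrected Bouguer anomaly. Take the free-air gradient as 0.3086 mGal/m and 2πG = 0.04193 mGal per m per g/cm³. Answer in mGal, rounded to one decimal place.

Free-air correction = 0.3086 × 59.3 = 18.30 mGal
Free-air anomaly = 981335.46 − 981396.76 + (18.30) = -43.00 mGal
Bouguer slab correction = 0.04193 × 2.85 × 59.3 = 7.09 mGal
Simple Bouguer anomaly = -43.00 − (7.09) = -50.09 mGal
Complete Bouguer anomaly = -50.09 + 1.69 = -48.40 mGal

-48.4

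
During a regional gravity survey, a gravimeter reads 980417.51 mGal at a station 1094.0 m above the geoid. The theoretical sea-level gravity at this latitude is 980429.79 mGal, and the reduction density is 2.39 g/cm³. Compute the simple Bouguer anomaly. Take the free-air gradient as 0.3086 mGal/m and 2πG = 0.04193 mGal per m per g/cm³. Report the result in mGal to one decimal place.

Free-air correction = 0.3086 × 1094.0 = 337.61 mGal
Free-air anomaly = 980417.51 − 980429.79 + (337.61) = 325.33 mGal
Bouguer slab correction = 0.04193 × 2.39 × 1094.0 = 109.63 mGal
Simple Bouguer anomaly = 325.33 − (109.63) = 215.70 mGal

215.7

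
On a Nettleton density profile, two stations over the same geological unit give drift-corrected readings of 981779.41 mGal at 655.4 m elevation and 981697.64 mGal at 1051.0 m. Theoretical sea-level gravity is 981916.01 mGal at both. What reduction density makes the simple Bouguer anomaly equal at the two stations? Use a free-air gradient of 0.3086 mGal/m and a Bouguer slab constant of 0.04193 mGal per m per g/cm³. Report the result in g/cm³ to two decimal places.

2.43

Δg_obs = 981697.64 − 981779.41 = -81.77 mGal over Δh = 1051.0 − 655.4 = 395.6 m
Equal Bouguer anomalies ⇒ Δg_obs + (0.3086 − 0.04193ρ)·Δh = 0
0.3086 − 0.04193ρ = −Δg_obs/Δh = 0.20670
ρ = (0.3086 − 0.20670) / 0.04193 = 2.43 g/cm³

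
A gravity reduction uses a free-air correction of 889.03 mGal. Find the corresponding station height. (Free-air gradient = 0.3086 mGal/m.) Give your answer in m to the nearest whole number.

h = 889.03 / 0.3086 = 2880.85 m

2881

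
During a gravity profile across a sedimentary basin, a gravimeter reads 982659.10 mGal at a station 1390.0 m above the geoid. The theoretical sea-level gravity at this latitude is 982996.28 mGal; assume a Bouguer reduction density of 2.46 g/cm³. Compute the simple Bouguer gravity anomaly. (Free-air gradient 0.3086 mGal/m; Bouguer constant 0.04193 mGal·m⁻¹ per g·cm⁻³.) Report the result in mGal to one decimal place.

Free-air correction = 0.3086 × 1390.0 = 428.95 mGal
Free-air anomaly = 982659.10 − 982996.28 + (428.95) = 91.77 mGal
Bouguer slab correction = 0.04193 × 2.46 × 1390.0 = 143.38 mGal
Simple Bouguer anomaly = 91.77 − (143.38) = -51.61 mGal

-51.6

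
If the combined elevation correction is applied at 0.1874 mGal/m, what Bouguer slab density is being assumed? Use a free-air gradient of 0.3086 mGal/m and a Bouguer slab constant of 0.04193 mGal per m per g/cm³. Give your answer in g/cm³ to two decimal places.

2.89

0.1874 = 0.3086 − 0.04193 × ρ
ρ = (0.3086 − 0.1874) / 0.04193 = 2.89 g/cm³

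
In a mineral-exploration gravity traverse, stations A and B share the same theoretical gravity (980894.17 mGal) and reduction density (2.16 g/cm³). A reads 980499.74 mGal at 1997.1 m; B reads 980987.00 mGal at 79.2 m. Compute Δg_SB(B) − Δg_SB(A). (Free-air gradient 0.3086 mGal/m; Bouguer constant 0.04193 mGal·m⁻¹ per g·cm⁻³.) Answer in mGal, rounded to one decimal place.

69.1

Δg_SB(A) = 980499.74 − 980894.17 + 0.3086×1997.1 − 0.04193×2.16×1997.1 = 41.00 mGal
Δg_SB(B) = 980987.00 − 980894.17 + 0.3086×79.2 − 0.04193×2.16×79.2 = 110.10 mGal
Difference = 110.10 − (41.00) = 69.10 mGal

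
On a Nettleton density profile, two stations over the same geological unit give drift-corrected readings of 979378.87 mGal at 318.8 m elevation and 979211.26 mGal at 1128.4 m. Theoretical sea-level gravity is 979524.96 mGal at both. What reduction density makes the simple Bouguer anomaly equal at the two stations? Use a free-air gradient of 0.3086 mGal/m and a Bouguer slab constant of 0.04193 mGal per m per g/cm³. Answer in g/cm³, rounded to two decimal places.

2.42

Δg_obs = 979211.26 − 979378.87 = -167.61 mGal over Δh = 1128.4 − 318.8 = 809.6 m
Equal Bouguer anomalies ⇒ Δg_obs + (0.3086 − 0.04193ρ)·Δh = 0
0.3086 − 0.04193ρ = −Δg_obs/Δh = 0.20703
ρ = (0.3086 − 0.20703) / 0.04193 = 2.42 g/cm³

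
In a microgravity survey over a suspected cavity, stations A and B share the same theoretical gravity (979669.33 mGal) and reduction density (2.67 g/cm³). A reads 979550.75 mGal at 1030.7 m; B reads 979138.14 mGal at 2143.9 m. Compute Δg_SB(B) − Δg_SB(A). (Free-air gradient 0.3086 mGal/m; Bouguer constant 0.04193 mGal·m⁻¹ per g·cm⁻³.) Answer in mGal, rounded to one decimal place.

-193.7

Δg_SB(A) = 979550.75 − 979669.33 + 0.3086×1030.7 − 0.04193×2.67×1030.7 = 84.10 mGal
Δg_SB(B) = 979138.14 − 979669.33 + 0.3086×2143.9 − 0.04193×2.67×2143.9 = -109.60 mGal
Difference = -109.60 − (84.10) = -193.70 mGal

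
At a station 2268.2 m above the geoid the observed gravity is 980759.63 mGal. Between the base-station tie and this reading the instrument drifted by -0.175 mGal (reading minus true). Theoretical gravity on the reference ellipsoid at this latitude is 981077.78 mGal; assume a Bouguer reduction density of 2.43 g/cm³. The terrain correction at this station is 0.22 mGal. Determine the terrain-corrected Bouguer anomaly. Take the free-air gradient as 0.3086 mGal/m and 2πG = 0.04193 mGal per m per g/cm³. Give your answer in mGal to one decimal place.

Drift-corrected reading = 980759.63 − (-0.175) = 980759.805 mGal
Free-air correction = 0.3086 × 2268.2 = 699.97 mGal
Free-air anomaly = 980759.805 − 981077.78 + (699.97) = 381.995 mGal
Bouguer slab correction = 0.04193 × 2.43 × 2268.2 = 231.11 mGal
Simple Bouguer anomaly = 381.995 − (231.11) = 150.885 mGal
Complete Bouguer anomaly = 150.885 + 0.22 = 151.105 mGal

151.1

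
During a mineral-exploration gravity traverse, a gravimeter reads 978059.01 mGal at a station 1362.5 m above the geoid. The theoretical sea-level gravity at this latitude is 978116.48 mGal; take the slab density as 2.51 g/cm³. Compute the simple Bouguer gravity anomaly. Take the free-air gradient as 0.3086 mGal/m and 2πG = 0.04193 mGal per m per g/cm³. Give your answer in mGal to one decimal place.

219.6

Free-air correction = 0.3086 × 1362.5 = 420.47 mGal
Free-air anomaly = 978059.01 − 978116.48 + (420.47) = 363.00 mGal
Bouguer slab correction = 0.04193 × 2.51 × 1362.5 = 143.40 mGal
Simple Bouguer anomaly = 363.00 − (143.40) = 219.60 mGal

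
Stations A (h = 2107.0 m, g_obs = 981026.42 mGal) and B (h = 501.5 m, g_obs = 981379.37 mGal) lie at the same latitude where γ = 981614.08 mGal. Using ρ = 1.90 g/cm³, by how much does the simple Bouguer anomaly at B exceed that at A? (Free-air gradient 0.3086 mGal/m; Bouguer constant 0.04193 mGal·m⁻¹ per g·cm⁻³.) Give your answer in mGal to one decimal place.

Δg_SB(A) = 981026.42 − 981614.08 + 0.3086×2107.0 − 0.04193×1.90×2107.0 = -105.30 mGal
Δg_SB(B) = 981379.37 − 981614.08 + 0.3086×501.5 − 0.04193×1.90×501.5 = -119.90 mGal
Difference = -119.90 − (-105.30) = -14.60 mGal

-14.6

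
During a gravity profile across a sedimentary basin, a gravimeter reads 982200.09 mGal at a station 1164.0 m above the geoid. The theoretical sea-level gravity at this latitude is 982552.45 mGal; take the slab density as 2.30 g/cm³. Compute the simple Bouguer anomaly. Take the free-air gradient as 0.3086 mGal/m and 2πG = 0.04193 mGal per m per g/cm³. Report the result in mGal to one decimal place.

Free-air correction = 0.3086 × 1164.0 = 359.21 mGal
Free-air anomaly = 982200.09 − 982552.45 + (359.21) = 6.85 mGal
Bouguer slab correction = 0.04193 × 2.30 × 1164.0 = 112.25 mGal
Simple Bouguer anomaly = 6.85 − (112.25) = -105.40 mGal

-105.4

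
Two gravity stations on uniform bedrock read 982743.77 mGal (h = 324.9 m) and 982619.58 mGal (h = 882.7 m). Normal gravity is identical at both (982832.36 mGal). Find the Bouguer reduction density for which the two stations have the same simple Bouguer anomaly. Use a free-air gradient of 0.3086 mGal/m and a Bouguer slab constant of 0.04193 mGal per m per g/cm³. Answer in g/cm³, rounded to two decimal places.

Δg_obs = 982619.58 − 982743.77 = -124.19 mGal over Δh = 882.7 − 324.9 = 557.8 m
Equal Bouguer anomalies ⇒ Δg_obs + (0.3086 − 0.04193ρ)·Δh = 0
0.3086 − 0.04193ρ = −Δg_obs/Δh = 0.22264
ρ = (0.3086 − 0.22264) / 0.04193 = 2.05 g/cm³

2.05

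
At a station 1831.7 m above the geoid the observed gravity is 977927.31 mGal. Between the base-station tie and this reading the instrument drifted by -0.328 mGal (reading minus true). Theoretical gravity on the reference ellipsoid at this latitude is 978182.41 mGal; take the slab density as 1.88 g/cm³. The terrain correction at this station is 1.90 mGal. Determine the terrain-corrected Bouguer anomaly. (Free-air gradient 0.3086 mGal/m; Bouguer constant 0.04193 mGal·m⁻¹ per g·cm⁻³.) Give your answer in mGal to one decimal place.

Drift-corrected reading = 977927.31 − (-0.328) = 977927.638 mGal
Free-air correction = 0.3086 × 1831.7 = 565.26 mGal
Free-air anomaly = 977927.638 − 978182.41 + (565.26) = 310.488 mGal
Bouguer slab correction = 0.04193 × 1.88 × 1831.7 = 144.39 mGal
Simple Bouguer anomaly = 310.488 − (144.39) = 166.098 mGal
Complete Bouguer anomaly = 166.098 + 1.90 = 167.998 mGal

168.0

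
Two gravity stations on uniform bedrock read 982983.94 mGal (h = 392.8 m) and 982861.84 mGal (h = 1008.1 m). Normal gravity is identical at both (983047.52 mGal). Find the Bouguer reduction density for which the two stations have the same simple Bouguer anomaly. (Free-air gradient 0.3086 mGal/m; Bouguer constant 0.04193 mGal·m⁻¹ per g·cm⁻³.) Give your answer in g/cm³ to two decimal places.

Δg_obs = 982861.84 − 982983.94 = -122.10 mGal over Δh = 1008.1 − 392.8 = 615.3 m
Equal Bouguer anomalies ⇒ Δg_obs + (0.3086 − 0.04193ρ)·Δh = 0
0.3086 − 0.04193ρ = −Δg_obs/Δh = 0.19844
ρ = (0.3086 − 0.19844) / 0.04193 = 2.63 g/cm³

2.63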